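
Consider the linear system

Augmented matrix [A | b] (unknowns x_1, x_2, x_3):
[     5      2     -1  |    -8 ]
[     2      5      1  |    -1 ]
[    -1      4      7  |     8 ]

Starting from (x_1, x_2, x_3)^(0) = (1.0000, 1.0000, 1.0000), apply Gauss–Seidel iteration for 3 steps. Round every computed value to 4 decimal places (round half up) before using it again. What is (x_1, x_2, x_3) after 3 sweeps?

(-1.5682, 0.2777, 0.7601)

Iteration 1:
  x_1 = (-8 - (2)·1.0000 - (-1)·1.0000) / (5) = -1.8000
  x_2 = (-1 - (2)·-1.8000 - (1)·1.0000) / (5) = 0.3200
  x_3 = (8 - (-1)·-1.8000 - (4)·0.3200) / (7) = 0.7029
Iteration 2:
  x_1 = (-8 - (2)·0.3200 - (-1)·0.7029) / (5) = -1.5874
  x_2 = (-1 - (2)·-1.5874 - (1)·0.7029) / (5) = 0.2944
  x_3 = (8 - (-1)·-1.5874 - (4)·0.2944) / (7) = 0.7479
Iteration 3:
  x_1 = (-8 - (2)·0.2944 - (-1)·0.7479) / (5) = -1.5682
  x_2 = (-1 - (2)·-1.5682 - (1)·0.7479) / (5) = 0.2777
  x_3 = (8 - (-1)·-1.5682 - (4)·0.2777) / (7) = 0.7601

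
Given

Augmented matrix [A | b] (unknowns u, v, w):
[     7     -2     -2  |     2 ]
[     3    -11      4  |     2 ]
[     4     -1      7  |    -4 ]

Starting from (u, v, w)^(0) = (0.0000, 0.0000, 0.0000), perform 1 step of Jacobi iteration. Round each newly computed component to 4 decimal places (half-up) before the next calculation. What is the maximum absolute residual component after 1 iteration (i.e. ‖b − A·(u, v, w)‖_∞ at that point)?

1.5063

Iteration 1:
  u = (2 - (-2)·0.0000 - (-2)·0.0000) / (7) = 0.2857
  v = (2 - (3)·0.0000 - (4)·0.0000) / (-11) = -0.1818
  w = (-4 - (4)·0.0000 - (-1)·0.0000) / (7) = -0.5714
Residual b − A·x = (-1.5063, 1.4287, -1.3248); ∞-norm = 1.5063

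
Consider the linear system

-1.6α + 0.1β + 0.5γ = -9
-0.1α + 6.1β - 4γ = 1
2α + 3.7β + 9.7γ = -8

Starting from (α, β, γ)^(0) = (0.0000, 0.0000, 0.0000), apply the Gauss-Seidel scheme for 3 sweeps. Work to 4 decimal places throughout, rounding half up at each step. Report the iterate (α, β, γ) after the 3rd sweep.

Iteration 1:
  α = (-9 - (0.1)·0.0000 - (0.5)·0.0000) / (-1.6) = 5.6250
  β = (1 - (-0.1)·5.6250 - (-4)·0.0000) / (6.1) = 0.2561
  γ = (-8 - (2)·5.6250 - (3.7)·0.2561) / (9.7) = -2.0822
Iteration 2:
  α = (-9 - (0.1)·0.2561 - (0.5)·-2.0822) / (-1.6) = 4.9903
  β = (1 - (-0.1)·4.9903 - (-4)·-2.0822) / (6.1) = -1.1196
  γ = (-8 - (2)·4.9903 - (3.7)·-1.1196) / (9.7) = -1.4266
Iteration 3:
  α = (-9 - (0.1)·-1.1196 - (0.5)·-1.4266) / (-1.6) = 5.1092
  β = (1 - (-0.1)·5.1092 - (-4)·-1.4266) / (6.1) = -0.6878
  γ = (-8 - (2)·5.1092 - (3.7)·-0.6878) / (9.7) = -1.6158

(5.1092, -0.6878, -1.6158)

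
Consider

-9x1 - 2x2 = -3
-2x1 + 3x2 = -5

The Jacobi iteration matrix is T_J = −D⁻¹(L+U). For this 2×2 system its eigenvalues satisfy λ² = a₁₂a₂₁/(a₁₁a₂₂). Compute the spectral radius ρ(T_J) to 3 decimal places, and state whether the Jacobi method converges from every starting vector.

0.385

a₁₂a₂₁/(a₁₁a₂₂) = (-2)·(-2) / ((-9)·(3)) = -0.148148
ρ = √|-0.148148| = √0.148148 = 0.385
ρ < 1, so Jacobi converges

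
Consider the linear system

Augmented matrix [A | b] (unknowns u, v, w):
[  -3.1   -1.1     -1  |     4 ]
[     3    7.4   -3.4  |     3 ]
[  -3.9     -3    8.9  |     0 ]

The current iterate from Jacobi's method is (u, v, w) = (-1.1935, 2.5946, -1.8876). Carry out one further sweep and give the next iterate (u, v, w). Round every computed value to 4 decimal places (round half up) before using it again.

(-1.6021, 0.0220, 0.3516)

One sweep:
  u = (4 - (-1.1)·2.5946 - (-1)·-1.8876) / (-3.1) = -1.6021
  v = (3 - (3)·-1.1935 - (-3.4)·-1.8876) / (7.4) = 0.0220
  w = (0 - (-3.9)·-1.1935 - (-3)·2.5946) / (8.9) = 0.3516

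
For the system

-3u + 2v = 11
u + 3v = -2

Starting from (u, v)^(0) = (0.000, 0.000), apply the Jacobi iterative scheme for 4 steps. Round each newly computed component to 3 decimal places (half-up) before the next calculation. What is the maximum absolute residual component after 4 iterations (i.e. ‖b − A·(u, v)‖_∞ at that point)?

Iteration 1:
  u = (11 - (2)·0.000) / (-3) = -3.667
  v = (-2 - (1)·0.000) / (3) = -0.667
Iteration 2:
  u = (11 - (2)·-0.667) / (-3) = -4.111
  v = (-2 - (1)·-3.667) / (3) = 0.556
Iteration 3:
  u = (11 - (2)·0.556) / (-3) = -3.296
  v = (-2 - (1)·-4.111) / (3) = 0.704
Iteration 4:
  u = (11 - (2)·0.704) / (-3) = -3.197
  v = (-2 - (1)·-3.296) / (3) = 0.432
Residual b − A·x = (0.545, -0.099); ∞-norm = 0.545

0.545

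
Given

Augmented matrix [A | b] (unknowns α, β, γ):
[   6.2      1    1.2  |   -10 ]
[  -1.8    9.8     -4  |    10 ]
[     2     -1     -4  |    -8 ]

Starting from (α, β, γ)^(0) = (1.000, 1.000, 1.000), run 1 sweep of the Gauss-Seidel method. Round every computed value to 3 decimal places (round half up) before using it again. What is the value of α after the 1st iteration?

-1.968

Iteration 1:
  α = (-10 - (1)·1.000 - (1.2)·1.000) / (6.2) = -1.968
  β = (10 - (-1.8)·-1.968 - (-4)·1.000) / (9.8) = 1.067
  γ = (-8 - (2)·-1.968 - (-1)·1.067) / (-4) = 0.749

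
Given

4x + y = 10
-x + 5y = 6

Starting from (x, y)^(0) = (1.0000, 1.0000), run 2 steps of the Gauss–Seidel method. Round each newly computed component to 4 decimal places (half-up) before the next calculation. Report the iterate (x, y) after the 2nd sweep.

(2.0875, 1.6175)

Iteration 1:
  x = (10 - (1)·1.0000) / (4) = 2.2500
  y = (6 - (-1)·2.2500) / (5) = 1.6500
Iteration 2:
  x = (10 - (1)·1.6500) / (4) = 2.0875
  y = (6 - (-1)·2.0875) / (5) = 1.6175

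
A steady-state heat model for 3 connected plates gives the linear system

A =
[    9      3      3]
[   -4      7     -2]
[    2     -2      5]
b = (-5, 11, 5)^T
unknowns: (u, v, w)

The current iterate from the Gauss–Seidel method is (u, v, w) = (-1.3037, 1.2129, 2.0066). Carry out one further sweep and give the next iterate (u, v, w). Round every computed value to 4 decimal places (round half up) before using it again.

(-1.6287, 1.2141, 2.1371)

One sweep:
  u = (-5 - (3)·1.2129 - (3)·2.0066) / (9) = -1.6287
  v = (11 - (-4)·-1.6287 - (-2)·2.0066) / (7) = 1.2141
  w = (5 - (2)·-1.6287 - (-2)·1.2141) / (5) = 2.1371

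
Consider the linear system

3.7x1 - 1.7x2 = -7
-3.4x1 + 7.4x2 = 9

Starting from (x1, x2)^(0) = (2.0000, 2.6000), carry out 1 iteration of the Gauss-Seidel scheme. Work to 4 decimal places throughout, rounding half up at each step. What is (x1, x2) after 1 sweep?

(-0.6973, 0.8958)

Iteration 1:
  x1 = (-7 - (-1.7)·2.6000) / (3.7) = -0.6973
  x2 = (9 - (-3.4)·-0.6973) / (7.4) = 0.8958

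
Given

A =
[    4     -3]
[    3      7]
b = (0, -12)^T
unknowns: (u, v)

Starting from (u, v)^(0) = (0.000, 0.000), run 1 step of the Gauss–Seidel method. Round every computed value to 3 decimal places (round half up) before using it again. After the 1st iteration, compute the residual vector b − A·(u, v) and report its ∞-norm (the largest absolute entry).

Iteration 1:
  u = (0 - (-3)·0.000) / (4) = 0.000
  v = (-12 - (3)·0.000) / (7) = -1.714
Residual b − A·x = (-5.142, -0.002); ∞-norm = 5.142

5.142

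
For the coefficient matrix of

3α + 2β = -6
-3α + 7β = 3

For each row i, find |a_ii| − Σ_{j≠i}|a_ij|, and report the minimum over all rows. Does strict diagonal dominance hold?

row 1: |3| − (2) = 1
row 2: |7| − (3) = 4
minimum over rows = 1 → strictly diagonally dominant (convergence guaranteed)

1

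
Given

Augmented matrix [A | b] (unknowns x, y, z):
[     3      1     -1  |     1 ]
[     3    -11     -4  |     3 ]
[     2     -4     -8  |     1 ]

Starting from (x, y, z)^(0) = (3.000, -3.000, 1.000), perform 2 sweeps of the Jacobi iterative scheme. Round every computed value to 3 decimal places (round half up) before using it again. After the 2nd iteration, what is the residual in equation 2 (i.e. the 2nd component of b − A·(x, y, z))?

-5.640

Iteration 1:
  x = (1 - (1)·-3.000 - (-1)·1.000) / (3) = 1.667
  y = (3 - (3)·3.000 - (-4)·1.000) / (-11) = 0.182
  z = (1 - (2)·3.000 - (-4)·-3.000) / (-8) = 2.125
Iteration 2:
  x = (1 - (1)·0.182 - (-1)·2.125) / (3) = 0.981
  y = (3 - (3)·1.667 - (-4)·2.125) / (-11) = -0.591
  z = (1 - (2)·1.667 - (-4)·0.182) / (-8) = 0.201
Residual b − A·x = (-1.151, -5.640, -1.718)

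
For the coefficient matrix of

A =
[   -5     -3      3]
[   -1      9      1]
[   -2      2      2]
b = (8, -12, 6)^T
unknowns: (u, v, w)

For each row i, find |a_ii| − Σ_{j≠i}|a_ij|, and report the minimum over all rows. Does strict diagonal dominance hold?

-2

row 1: |-5| − (3+3) = -1
row 2: |9| − (1+1) = 7
row 3: |2| − (2+2) = -2
minimum over rows = -2 → not strictly diagonally dominant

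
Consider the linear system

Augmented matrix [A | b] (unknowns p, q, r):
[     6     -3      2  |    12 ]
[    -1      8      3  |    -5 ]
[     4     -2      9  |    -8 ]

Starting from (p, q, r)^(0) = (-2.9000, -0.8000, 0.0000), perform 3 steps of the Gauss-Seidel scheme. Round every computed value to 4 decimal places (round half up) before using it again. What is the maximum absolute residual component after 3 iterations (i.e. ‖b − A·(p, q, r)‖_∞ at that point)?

0.6754

Iteration 1:
  p = (12 - (-3)·-0.8000 - (2)·0.0000) / (6) = 1.6000
  q = (-5 - (-1)·1.6000 - (3)·0.0000) / (8) = -0.4250
  r = (-8 - (4)·1.6000 - (-2)·-0.4250) / (9) = -1.6944
Iteration 2:
  p = (12 - (-3)·-0.4250 - (2)·-1.6944) / (6) = 2.3523
  q = (-5 - (-1)·2.3523 - (3)·-1.6944) / (8) = 0.3044
  r = (-8 - (4)·2.3523 - (-2)·0.3044) / (9) = -1.8667
Iteration 3:
  p = (12 - (-3)·0.3044 - (2)·-1.8667) / (6) = 2.7744
  q = (-5 - (-1)·2.7744 - (3)·-1.8667) / (8) = 0.4218
  r = (-8 - (4)·2.7744 - (-2)·0.4218) / (9) = -2.0282
Residual b − A·x = (0.6754, 0.4846, -0.0002); ∞-norm = 0.6754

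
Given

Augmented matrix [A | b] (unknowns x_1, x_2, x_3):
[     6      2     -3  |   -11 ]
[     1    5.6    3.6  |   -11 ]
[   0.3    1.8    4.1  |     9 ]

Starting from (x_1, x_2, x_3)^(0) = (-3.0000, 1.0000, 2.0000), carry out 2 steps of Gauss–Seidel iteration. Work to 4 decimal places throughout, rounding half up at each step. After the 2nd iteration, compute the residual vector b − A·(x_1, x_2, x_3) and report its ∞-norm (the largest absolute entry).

Iteration 1:
  x_1 = (-11 - (2)·1.0000 - (-3)·2.0000) / (6) = -1.1667
  x_2 = (-11 - (1)·-1.1667 - (3.6)·2.0000) / (5.6) = -3.0417
  x_3 = (9 - (0.3)·-1.1667 - (1.8)·-3.0417) / (4.1) = 3.6159
Iteration 2:
  x_1 = (-11 - (2)·-3.0417 - (-3)·3.6159) / (6) = 0.9885
  x_2 = (-11 - (1)·0.9885 - (3.6)·3.6159) / (5.6) = -4.4653
  x_3 = (9 - (0.3)·0.9885 - (1.8)·-4.4653) / (4.1) = 4.0832
Residual b − A·x = (4.2492, -1.6823, -0.0001); ∞-norm = 4.2492

4.2492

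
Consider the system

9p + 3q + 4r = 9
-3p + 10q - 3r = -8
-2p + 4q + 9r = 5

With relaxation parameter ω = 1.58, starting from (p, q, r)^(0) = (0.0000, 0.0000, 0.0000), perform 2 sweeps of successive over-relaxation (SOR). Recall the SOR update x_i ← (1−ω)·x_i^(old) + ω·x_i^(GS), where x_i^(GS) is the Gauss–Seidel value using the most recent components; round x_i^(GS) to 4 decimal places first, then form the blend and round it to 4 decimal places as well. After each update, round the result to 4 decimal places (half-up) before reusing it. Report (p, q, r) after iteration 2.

(-0.3250, -0.2688, -0.0882)

Iteration 1:
  p: GS value = (9 - (3)·0.0000 - (4)·0.0000) / (9) = 1.0000;  p ← (1−ω)·0.0000 + ω·1.0000 = 1.5800
  q: GS value = (-8 - (-3)·1.5800 - (-3)·0.0000) / (10) = -0.3260;  q ← (1−ω)·0.0000 + ω·-0.3260 = -0.5151
  r: GS value = (5 - (-2)·1.5800 - (4)·-0.5151) / (9) = 1.1356;  r ← (1−ω)·0.0000 + ω·1.1356 = 1.7942
Iteration 2:
  p: GS value = (9 - (3)·-0.5151 - (4)·1.7942) / (9) = 0.3743;  p ← (1−ω)·1.5800 + ω·0.3743 = -0.3250
  q: GS value = (-8 - (-3)·-0.3250 - (-3)·1.7942) / (10) = -0.3592;  q ← (1−ω)·-0.5151 + ω·-0.3592 = -0.2688
  r: GS value = (5 - (-2)·-0.3250 - (4)·-0.2688) / (9) = 0.6028;  r ← (1−ω)·1.7942 + ω·0.6028 = -0.0882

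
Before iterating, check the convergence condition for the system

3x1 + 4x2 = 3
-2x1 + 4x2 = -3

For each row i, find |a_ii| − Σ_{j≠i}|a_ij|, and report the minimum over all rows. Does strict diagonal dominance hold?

-1

row 1: |3| − (4) = -1
row 2: |4| − (2) = 2
minimum over rows = -1 → not strictly diagonally dominant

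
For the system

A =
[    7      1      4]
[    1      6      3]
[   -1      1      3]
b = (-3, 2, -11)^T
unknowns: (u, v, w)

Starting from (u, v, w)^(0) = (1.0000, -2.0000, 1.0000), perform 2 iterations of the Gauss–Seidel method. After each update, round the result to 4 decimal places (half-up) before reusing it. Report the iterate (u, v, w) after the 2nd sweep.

Iteration 1:
  u = (-3 - (1)·-2.0000 - (4)·1.0000) / (7) = -0.7143
  v = (2 - (1)·-0.7143 - (3)·1.0000) / (6) = -0.0476
  w = (-11 - (-1)·-0.7143 - (1)·-0.0476) / (3) = -3.8889
Iteration 2:
  u = (-3 - (1)·-0.0476 - (4)·-3.8889) / (7) = 1.8005
  v = (2 - (1)·1.8005 - (3)·-3.8889) / (6) = 1.9777
  w = (-11 - (-1)·1.8005 - (1)·1.9777) / (3) = -3.7257

(1.8005, 1.9777, -3.7257)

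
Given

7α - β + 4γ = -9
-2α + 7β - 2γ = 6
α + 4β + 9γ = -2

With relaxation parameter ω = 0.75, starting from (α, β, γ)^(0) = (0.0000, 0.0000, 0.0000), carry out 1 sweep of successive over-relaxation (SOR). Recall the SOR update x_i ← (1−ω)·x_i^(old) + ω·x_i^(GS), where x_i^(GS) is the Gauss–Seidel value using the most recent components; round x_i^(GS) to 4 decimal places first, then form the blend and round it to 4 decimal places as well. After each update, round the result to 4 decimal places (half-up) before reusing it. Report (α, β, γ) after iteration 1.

Iteration 1:
  α: GS value = (-9 - (-1)·0.0000 - (4)·0.0000) / (7) = -1.2857;  α ← (1−ω)·0.0000 + ω·-1.2857 = -0.9643
  β: GS value = (6 - (-2)·-0.9643 - (-2)·0.0000) / (7) = 0.5816;  β ← (1−ω)·0.0000 + ω·0.5816 = 0.4362
  γ: GS value = (-2 - (1)·-0.9643 - (4)·0.4362) / (9) = -0.3089;  γ ← (1−ω)·0.0000 + ω·-0.3089 = -0.2317

(-0.9643, 0.4362, -0.2317)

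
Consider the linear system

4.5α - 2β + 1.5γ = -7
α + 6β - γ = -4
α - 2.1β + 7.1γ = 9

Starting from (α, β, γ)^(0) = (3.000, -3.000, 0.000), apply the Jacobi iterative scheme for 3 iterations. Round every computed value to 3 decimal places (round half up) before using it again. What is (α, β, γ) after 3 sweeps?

(-2.084, -0.102, 1.501)

Iteration 1:
  α = (-7 - (-2)·-3.000 - (1.5)·0.000) / (4.5) = -2.889
  β = (-4 - (1)·3.000 - (-1)·0.000) / (6) = -1.167
  γ = (9 - (1)·3.000 - (-2.1)·-3.000) / (7.1) = -0.042
Iteration 2:
  α = (-7 - (-2)·-1.167 - (1.5)·-0.042) / (4.5) = -2.060
  β = (-4 - (1)·-2.889 - (-1)·-0.042) / (6) = -0.192
  γ = (9 - (1)·-2.889 - (-2.1)·-1.167) / (7.1) = 1.329
Iteration 3:
  α = (-7 - (-2)·-0.192 - (1.5)·1.329) / (4.5) = -2.084
  β = (-4 - (1)·-2.060 - (-1)·1.329) / (6) = -0.102
  γ = (9 - (1)·-2.060 - (-2.1)·-0.192) / (7.1) = 1.501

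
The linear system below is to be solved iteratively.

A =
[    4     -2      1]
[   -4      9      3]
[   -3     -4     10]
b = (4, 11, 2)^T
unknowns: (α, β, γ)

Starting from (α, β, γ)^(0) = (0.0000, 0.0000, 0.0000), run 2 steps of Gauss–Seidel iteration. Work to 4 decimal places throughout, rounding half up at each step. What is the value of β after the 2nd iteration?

Iteration 1:
  α = (4 - (-2)·0.0000 - (1)·0.0000) / (4) = 1.0000
  β = (11 - (-4)·1.0000 - (3)·0.0000) / (9) = 1.6667
  γ = (2 - (-3)·1.0000 - (-4)·1.6667) / (10) = 1.1667
Iteration 2:
  α = (4 - (-2)·1.6667 - (1)·1.1667) / (4) = 1.5417
  β = (11 - (-4)·1.5417 - (3)·1.1667) / (9) = 1.5185
  γ = (2 - (-3)·1.5417 - (-4)·1.5185) / (10) = 1.2699

1.5185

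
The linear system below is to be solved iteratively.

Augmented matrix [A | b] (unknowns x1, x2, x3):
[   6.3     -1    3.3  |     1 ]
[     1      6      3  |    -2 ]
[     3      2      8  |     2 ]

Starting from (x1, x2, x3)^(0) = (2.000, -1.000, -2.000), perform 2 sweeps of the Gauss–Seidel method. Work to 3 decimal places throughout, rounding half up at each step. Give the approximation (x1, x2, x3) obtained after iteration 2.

(0.376, -0.263, 0.175)

Iteration 1:
  x1 = (1 - (-1)·-1.000 - (3.3)·-2.000) / (6.3) = 1.048
  x2 = (-2 - (1)·1.048 - (3)·-2.000) / (6) = 0.492
  x3 = (2 - (3)·1.048 - (2)·0.492) / (8) = -0.266
Iteration 2:
  x1 = (1 - (-1)·0.492 - (3.3)·-0.266) / (6.3) = 0.376
  x2 = (-2 - (1)·0.376 - (3)·-0.266) / (6) = -0.263
  x3 = (2 - (3)·0.376 - (2)·-0.263) / (8) = 0.175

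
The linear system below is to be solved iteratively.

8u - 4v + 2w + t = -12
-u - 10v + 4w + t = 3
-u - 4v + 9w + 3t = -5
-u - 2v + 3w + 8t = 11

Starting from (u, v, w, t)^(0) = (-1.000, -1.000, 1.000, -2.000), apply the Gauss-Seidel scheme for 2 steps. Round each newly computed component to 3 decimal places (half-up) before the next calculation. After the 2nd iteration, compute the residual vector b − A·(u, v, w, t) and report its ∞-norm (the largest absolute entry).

Iteration 1:
  u = (-12 - (-4)·-1.000 - (2)·1.000 - (1)·-2.000) / (8) = -2.000
  v = (3 - (-1)·-2.000 - (4)·1.000 - (1)·-2.000) / (-10) = 0.100
  w = (-5 - (-1)·-2.000 - (-4)·0.100 - (3)·-2.000) / (9) = -0.067
  t = (11 - (-1)·-2.000 - (-2)·0.100 - (3)·-0.067) / (8) = 1.175
Iteration 2:
  u = (-12 - (-4)·0.100 - (2)·-0.067 - (1)·1.175) / (8) = -1.580
  v = (3 - (-1)·-1.580 - (4)·-0.067 - (1)·1.175) / (-10) = -0.051
  w = (-5 - (-1)·-1.580 - (-4)·-0.051 - (3)·1.175) / (9) = -1.145
  t = (11 - (-1)·-1.580 - (-2)·-0.051 - (3)·-1.145) / (8) = 1.594
Residual b − A·x = (1.132, 3.896, -1.261, 0.001); ∞-norm = 3.896

3.896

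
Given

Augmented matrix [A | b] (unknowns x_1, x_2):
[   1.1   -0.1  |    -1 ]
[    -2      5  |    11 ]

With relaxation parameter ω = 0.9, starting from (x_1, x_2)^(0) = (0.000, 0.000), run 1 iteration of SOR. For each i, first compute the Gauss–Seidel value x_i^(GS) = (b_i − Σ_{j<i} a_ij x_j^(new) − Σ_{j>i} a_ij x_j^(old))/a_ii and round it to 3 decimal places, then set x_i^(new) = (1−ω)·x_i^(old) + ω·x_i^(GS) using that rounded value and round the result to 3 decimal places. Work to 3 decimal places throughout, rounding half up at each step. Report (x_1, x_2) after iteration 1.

Iteration 1:
  x_1: GS value = (-1 - (-0.1)·0.000) / (1.1) = -0.909;  x_1 ← (1−ω)·0.000 + ω·-0.909 = -0.818
  x_2: GS value = (11 - (-2)·-0.818) / (5) = 1.873;  x_2 ← (1−ω)·0.000 + ω·1.873 = 1.686

(-0.818, 1.686)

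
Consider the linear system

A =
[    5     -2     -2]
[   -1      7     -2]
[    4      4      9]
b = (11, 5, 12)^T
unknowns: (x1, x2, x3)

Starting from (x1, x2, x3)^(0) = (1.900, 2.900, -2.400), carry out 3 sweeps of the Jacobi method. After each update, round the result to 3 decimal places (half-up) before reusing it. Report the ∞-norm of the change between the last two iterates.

Iteration 1:
  x1 = (11 - (-2)·2.900 - (-2)·-2.400) / (5) = 2.400
  x2 = (5 - (-1)·1.900 - (-2)·-2.400) / (7) = 0.300
  x3 = (12 - (4)·1.900 - (4)·2.900) / (9) = -0.800
Iteration 2:
  x1 = (11 - (-2)·0.300 - (-2)·-0.800) / (5) = 2.000
  x2 = (5 - (-1)·2.400 - (-2)·-0.800) / (7) = 0.829
  x3 = (12 - (4)·2.400 - (4)·0.300) / (9) = 0.133
Iteration 3:
  x1 = (11 - (-2)·0.829 - (-2)·0.133) / (5) = 2.585
  x2 = (5 - (-1)·2.000 - (-2)·0.133) / (7) = 1.038
  x3 = (12 - (4)·2.000 - (4)·0.829) / (9) = 0.076
Change: (0.585, 0.209, -0.057) → max |·| = 0.585

0.585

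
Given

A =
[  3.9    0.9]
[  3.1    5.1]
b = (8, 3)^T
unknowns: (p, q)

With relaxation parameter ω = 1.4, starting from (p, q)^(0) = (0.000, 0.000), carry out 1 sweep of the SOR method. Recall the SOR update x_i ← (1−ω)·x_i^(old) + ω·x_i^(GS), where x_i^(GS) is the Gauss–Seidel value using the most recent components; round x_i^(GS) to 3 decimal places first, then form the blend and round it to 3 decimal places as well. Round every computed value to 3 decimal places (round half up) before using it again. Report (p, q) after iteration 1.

(2.871, -1.620)

Iteration 1:
  p: GS value = (8 - (0.9)·0.000) / (3.9) = 2.051;  p ← (1−ω)·0.000 + ω·2.051 = 2.871
  q: GS value = (3 - (3.1)·2.871) / (5.1) = -1.157;  q ← (1−ω)·0.000 + ω·-1.157 = -1.620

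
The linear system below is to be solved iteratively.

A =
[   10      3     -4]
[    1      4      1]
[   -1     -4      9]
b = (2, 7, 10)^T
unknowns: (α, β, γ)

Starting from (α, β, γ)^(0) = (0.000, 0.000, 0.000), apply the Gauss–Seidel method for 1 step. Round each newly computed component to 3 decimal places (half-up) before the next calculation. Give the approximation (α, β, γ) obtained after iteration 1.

(0.200, 1.700, 1.889)

Iteration 1:
  α = (2 - (3)·0.000 - (-4)·0.000) / (10) = 0.200
  β = (7 - (1)·0.200 - (1)·0.000) / (4) = 1.700
  γ = (10 - (-1)·0.200 - (-4)·1.700) / (9) = 1.889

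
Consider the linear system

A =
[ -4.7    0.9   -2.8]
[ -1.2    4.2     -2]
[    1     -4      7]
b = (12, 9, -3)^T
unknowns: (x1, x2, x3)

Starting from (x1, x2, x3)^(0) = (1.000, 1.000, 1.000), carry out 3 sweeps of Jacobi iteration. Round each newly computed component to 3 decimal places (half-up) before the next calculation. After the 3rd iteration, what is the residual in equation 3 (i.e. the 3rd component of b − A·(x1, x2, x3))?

5.544

Iteration 1:
  x1 = (12 - (0.9)·1.000 - (-2.8)·1.000) / (-4.7) = -2.957
  x2 = (9 - (-1.2)·1.000 - (-2)·1.000) / (4.2) = 2.905
  x3 = (-3 - (1)·1.000 - (-4)·1.000) / (7) = 0.000
Iteration 2:
  x1 = (12 - (0.9)·2.905 - (-2.8)·0.000) / (-4.7) = -1.997
  x2 = (9 - (-1.2)·-2.957 - (-2)·0.000) / (4.2) = 1.298
  x3 = (-3 - (1)·-2.957 - (-4)·2.905) / (7) = 1.654
Iteration 3:
  x1 = (12 - (0.9)·1.298 - (-2.8)·1.654) / (-4.7) = -3.290
  x2 = (9 - (-1.2)·-1.997 - (-2)·1.654) / (4.2) = 2.360
  x3 = (-3 - (1)·-1.997 - (-4)·1.298) / (7) = 0.598
Residual b − A·x = (-3.913, -3.664, 5.544)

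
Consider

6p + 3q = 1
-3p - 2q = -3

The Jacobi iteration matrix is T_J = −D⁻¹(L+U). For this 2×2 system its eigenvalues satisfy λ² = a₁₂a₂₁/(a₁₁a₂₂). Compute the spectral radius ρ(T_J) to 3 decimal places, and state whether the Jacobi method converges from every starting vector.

a₁₂a₂₁/(a₁₁a₂₂) = (3)·(-3) / ((6)·(-2)) = 0.750000
ρ = √|0.750000| = √0.750000 = 0.866
ρ < 1, so Jacobi converges

0.866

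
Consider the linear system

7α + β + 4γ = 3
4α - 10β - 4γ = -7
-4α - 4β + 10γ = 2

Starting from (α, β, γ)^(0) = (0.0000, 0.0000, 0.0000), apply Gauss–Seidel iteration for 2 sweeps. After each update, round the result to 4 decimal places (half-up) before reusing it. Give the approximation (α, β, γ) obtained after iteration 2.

Iteration 1:
  α = (3 - (1)·0.0000 - (4)·0.0000) / (7) = 0.4286
  β = (-7 - (4)·0.4286 - (-4)·0.0000) / (-10) = 0.8714
  γ = (2 - (-4)·0.4286 - (-4)·0.8714) / (10) = 0.7200
Iteration 2:
  α = (3 - (1)·0.8714 - (4)·0.7200) / (7) = -0.1073
  β = (-7 - (4)·-0.1073 - (-4)·0.7200) / (-10) = 0.3691
  γ = (2 - (-4)·-0.1073 - (-4)·0.3691) / (10) = 0.3047

(-0.1073, 0.3691, 0.3047)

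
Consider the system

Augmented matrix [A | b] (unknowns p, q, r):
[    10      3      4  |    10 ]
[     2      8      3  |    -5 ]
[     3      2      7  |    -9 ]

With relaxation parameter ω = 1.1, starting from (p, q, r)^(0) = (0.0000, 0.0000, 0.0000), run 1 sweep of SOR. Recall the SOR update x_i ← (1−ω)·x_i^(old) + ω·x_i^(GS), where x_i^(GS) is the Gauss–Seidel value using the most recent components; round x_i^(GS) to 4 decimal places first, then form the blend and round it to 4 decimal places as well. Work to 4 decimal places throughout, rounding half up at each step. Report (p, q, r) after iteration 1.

(1.1000, -0.9900, -1.6217)

Iteration 1:
  p: GS value = (10 - (3)·0.0000 - (4)·0.0000) / (10) = 1.0000;  p ← (1−ω)·0.0000 + ω·1.0000 = 1.1000
  q: GS value = (-5 - (2)·1.1000 - (3)·0.0000) / (8) = -0.9000;  q ← (1−ω)·0.0000 + ω·-0.9000 = -0.9900
  r: GS value = (-9 - (3)·1.1000 - (2)·-0.9900) / (7) = -1.4743;  r ← (1−ω)·0.0000 + ω·-1.4743 = -1.6217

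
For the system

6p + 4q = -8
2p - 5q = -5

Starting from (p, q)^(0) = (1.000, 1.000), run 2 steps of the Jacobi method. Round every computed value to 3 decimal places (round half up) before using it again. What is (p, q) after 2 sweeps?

(-2.267, 0.200)

Iteration 1:
  p = (-8 - (4)·1.000) / (6) = -2.000
  q = (-5 - (2)·1.000) / (-5) = 1.400
Iteration 2:
  p = (-8 - (4)·1.400) / (6) = -2.267
  q = (-5 - (2)·-2.000) / (-5) = 0.200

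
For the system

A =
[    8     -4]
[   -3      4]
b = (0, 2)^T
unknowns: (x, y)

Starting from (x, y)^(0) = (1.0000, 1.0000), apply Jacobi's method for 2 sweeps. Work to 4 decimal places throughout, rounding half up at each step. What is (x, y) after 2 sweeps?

(0.6250, 0.8750)

Iteration 1:
  x = (0 - (-4)·1.0000) / (8) = 0.5000
  y = (2 - (-3)·1.0000) / (4) = 1.2500
Iteration 2:
  x = (0 - (-4)·1.2500) / (8) = 0.6250
  y = (2 - (-3)·0.5000) / (4) = 0.8750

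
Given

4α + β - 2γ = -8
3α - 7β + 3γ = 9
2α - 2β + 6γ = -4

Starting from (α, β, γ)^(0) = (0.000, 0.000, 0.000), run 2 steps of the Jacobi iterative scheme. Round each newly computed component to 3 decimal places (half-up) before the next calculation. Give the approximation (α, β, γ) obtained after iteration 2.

Iteration 1:
  α = (-8 - (1)·0.000 - (-2)·0.000) / (4) = -2.000
  β = (9 - (3)·0.000 - (3)·0.000) / (-7) = -1.286
  γ = (-4 - (2)·0.000 - (-2)·0.000) / (6) = -0.667
Iteration 2:
  α = (-8 - (1)·-1.286 - (-2)·-0.667) / (4) = -2.012
  β = (9 - (3)·-2.000 - (3)·-0.667) / (-7) = -2.429
  γ = (-4 - (2)·-2.000 - (-2)·-1.286) / (6) = -0.429

(-2.012, -2.429, -0.429)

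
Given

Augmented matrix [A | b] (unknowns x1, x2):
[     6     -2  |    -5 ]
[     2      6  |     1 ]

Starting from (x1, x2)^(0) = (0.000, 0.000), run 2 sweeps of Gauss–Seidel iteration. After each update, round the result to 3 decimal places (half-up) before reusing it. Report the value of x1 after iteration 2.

Iteration 1:
  x1 = (-5 - (-2)·0.000) / (6) = -0.833
  x2 = (1 - (2)·-0.833) / (6) = 0.444
Iteration 2:
  x1 = (-5 - (-2)·0.444) / (6) = -0.685
  x2 = (1 - (2)·-0.685) / (6) = 0.395

-0.685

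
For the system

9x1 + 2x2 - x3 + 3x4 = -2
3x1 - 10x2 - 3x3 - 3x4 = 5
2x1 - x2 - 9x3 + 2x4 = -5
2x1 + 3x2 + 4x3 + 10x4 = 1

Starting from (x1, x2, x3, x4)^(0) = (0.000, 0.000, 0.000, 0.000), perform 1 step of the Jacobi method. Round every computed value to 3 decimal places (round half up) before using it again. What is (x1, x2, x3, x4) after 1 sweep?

Iteration 1:
  x1 = (-2 - (2)·0.000 - (-1)·0.000 - (3)·0.000) / (9) = -0.222
  x2 = (5 - (3)·0.000 - (-3)·0.000 - (-3)·0.000) / (-10) = -0.500
  x3 = (-5 - (2)·0.000 - (-1)·0.000 - (2)·0.000) / (-9) = 0.556
  x4 = (1 - (2)·0.000 - (3)·0.000 - (4)·0.000) / (10) = 0.100

(-0.222, -0.500, 0.556, 0.100)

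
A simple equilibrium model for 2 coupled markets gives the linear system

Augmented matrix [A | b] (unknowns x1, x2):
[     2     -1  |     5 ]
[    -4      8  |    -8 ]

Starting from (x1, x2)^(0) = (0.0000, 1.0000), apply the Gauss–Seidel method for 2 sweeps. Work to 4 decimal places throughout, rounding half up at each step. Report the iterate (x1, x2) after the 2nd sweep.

(2.7500, 0.3750)

Iteration 1:
  x1 = (5 - (-1)·1.0000) / (2) = 3.0000
  x2 = (-8 - (-4)·3.0000) / (8) = 0.5000
Iteration 2:
  x1 = (5 - (-1)·0.5000) / (2) = 2.7500
  x2 = (-8 - (-4)·2.7500) / (8) = 0.3750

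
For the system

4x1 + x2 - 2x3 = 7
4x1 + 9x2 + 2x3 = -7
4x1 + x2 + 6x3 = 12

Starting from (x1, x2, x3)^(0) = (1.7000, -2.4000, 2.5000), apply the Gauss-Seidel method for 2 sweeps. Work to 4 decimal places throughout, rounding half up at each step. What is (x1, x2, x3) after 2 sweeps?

Iteration 1:
  x1 = (7 - (1)·-2.4000 - (-2)·2.5000) / (4) = 3.6000
  x2 = (-7 - (4)·3.6000 - (2)·2.5000) / (9) = -2.9333
  x3 = (12 - (4)·3.6000 - (1)·-2.9333) / (6) = 0.0889
Iteration 2:
  x1 = (7 - (1)·-2.9333 - (-2)·0.0889) / (4) = 2.5278
  x2 = (-7 - (4)·2.5278 - (2)·0.0889) / (9) = -1.9210
  x3 = (12 - (4)·2.5278 - (1)·-1.9210) / (6) = 0.6350

(2.5278, -1.9210, 0.6350)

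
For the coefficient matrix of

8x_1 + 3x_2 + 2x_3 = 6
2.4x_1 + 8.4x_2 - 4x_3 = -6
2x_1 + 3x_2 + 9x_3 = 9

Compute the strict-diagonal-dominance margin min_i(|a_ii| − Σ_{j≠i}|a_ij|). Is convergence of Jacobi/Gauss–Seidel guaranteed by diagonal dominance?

2

row 1: |8| − (3+2) = 3
row 2: |8.4| − (2.4+4) = 2
row 3: |9| − (2+3) = 4
minimum over rows = 2 → strictly diagonally dominant (convergence guaranteed)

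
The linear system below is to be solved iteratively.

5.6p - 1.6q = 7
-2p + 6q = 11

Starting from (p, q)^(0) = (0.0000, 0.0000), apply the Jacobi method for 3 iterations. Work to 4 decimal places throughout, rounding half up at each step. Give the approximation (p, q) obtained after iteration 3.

Iteration 1:
  p = (7 - (-1.6)·0.0000) / (5.6) = 1.2500
  q = (11 - (-2)·0.0000) / (6) = 1.8333
Iteration 2:
  p = (7 - (-1.6)·1.8333) / (5.6) = 1.7738
  q = (11 - (-2)·1.2500) / (6) = 2.2500
Iteration 3:
  p = (7 - (-1.6)·2.2500) / (5.6) = 1.8929
  q = (11 - (-2)·1.7738) / (6) = 2.4246

(1.8929, 2.4246)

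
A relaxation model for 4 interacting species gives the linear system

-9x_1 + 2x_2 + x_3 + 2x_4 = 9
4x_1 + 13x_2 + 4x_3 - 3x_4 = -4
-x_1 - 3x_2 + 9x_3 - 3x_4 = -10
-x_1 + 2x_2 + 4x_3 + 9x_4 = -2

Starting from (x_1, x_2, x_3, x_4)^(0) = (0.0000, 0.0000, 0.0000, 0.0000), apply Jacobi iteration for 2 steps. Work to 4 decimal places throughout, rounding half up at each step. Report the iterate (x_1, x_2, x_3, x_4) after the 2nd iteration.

Iteration 1:
  x_1 = (9 - (2)·0.0000 - (1)·0.0000 - (2)·0.0000) / (-9) = -1.0000
  x_2 = (-4 - (4)·0.0000 - (4)·0.0000 - (-3)·0.0000) / (13) = -0.3077
  x_3 = (-10 - (-1)·0.0000 - (-3)·0.0000 - (-3)·0.0000) / (9) = -1.1111
  x_4 = (-2 - (-1)·0.0000 - (2)·0.0000 - (4)·0.0000) / (9) = -0.2222
Iteration 2:
  x_1 = (9 - (2)·-0.3077 - (1)·-1.1111 - (2)·-0.2222) / (-9) = -1.2412
  x_2 = (-4 - (4)·-1.0000 - (4)·-1.1111 - (-3)·-0.2222) / (13) = 0.2906
  x_3 = (-10 - (-1)·-1.0000 - (-3)·-0.3077 - (-3)·-0.2222) / (9) = -1.3989
  x_4 = (-2 - (-1)·-1.0000 - (2)·-0.3077 - (4)·-1.1111) / (9) = 0.2289

(-1.2412, 0.2906, -1.3989, 0.2289)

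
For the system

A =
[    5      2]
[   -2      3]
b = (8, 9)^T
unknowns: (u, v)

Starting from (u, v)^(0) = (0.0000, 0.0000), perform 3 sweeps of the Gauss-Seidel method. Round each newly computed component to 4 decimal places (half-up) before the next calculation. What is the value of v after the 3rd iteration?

3.2714

Iteration 1:
  u = (8 - (2)·0.0000) / (5) = 1.6000
  v = (9 - (-2)·1.6000) / (3) = 4.0667
Iteration 2:
  u = (8 - (2)·4.0667) / (5) = -0.0267
  v = (9 - (-2)·-0.0267) / (3) = 2.9822
Iteration 3:
  u = (8 - (2)·2.9822) / (5) = 0.4071
  v = (9 - (-2)·0.4071) / (3) = 3.2714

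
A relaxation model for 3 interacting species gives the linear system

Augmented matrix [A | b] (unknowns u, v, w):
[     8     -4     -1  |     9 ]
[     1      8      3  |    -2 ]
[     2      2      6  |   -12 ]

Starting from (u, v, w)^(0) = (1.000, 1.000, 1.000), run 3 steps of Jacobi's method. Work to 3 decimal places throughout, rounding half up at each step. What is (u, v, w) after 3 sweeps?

(1.099, 0.573, -2.316)

Iteration 1:
  u = (9 - (-4)·1.000 - (-1)·1.000) / (8) = 1.750
  v = (-2 - (1)·1.000 - (3)·1.000) / (8) = -0.750
  w = (-12 - (2)·1.000 - (2)·1.000) / (6) = -2.667
Iteration 2:
  u = (9 - (-4)·-0.750 - (-1)·-2.667) / (8) = 0.417
  v = (-2 - (1)·1.750 - (3)·-2.667) / (8) = 0.531
  w = (-12 - (2)·1.750 - (2)·-0.750) / (6) = -2.333
Iteration 3:
  u = (9 - (-4)·0.531 - (-1)·-2.333) / (8) = 1.099
  v = (-2 - (1)·0.417 - (3)·-2.333) / (8) = 0.573
  w = (-12 - (2)·0.417 - (2)·0.531) / (6) = -2.316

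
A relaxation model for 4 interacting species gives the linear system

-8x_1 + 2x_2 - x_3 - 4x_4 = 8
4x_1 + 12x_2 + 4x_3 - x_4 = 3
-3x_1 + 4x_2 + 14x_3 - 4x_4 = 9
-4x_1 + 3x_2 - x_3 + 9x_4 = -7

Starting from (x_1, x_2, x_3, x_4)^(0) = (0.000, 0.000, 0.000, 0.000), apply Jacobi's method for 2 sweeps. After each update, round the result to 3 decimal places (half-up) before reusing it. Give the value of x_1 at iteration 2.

Iteration 1:
  x_1 = (8 - (2)·0.000 - (-1)·0.000 - (-4)·0.000) / (-8) = -1.000
  x_2 = (3 - (4)·0.000 - (4)·0.000 - (-1)·0.000) / (12) = 0.250
  x_3 = (9 - (-3)·0.000 - (4)·0.000 - (-4)·0.000) / (14) = 0.643
  x_4 = (-7 - (-4)·0.000 - (3)·0.000 - (-1)·0.000) / (9) = -0.778
Iteration 2:
  x_1 = (8 - (2)·0.250 - (-1)·0.643 - (-4)·-0.778) / (-8) = -0.629
  x_2 = (3 - (4)·-1.000 - (4)·0.643 - (-1)·-0.778) / (12) = 0.304
  x_3 = (9 - (-3)·-1.000 - (4)·0.250 - (-4)·-0.778) / (14) = 0.135
  x_4 = (-7 - (-4)·-1.000 - (3)·0.250 - (-1)·0.643) / (9) = -1.234

-0.629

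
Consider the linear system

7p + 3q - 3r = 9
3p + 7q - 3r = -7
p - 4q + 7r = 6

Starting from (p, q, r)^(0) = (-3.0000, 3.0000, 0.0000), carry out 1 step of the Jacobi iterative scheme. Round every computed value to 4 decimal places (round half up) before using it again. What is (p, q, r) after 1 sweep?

(0.0000, 0.2857, 3.0000)

Iteration 1:
  p = (9 - (3)·3.0000 - (-3)·0.0000) / (7) = 0.0000
  q = (-7 - (3)·-3.0000 - (-3)·0.0000) / (7) = 0.2857
  r = (6 - (1)·-3.0000 - (-4)·3.0000) / (7) = 3.0000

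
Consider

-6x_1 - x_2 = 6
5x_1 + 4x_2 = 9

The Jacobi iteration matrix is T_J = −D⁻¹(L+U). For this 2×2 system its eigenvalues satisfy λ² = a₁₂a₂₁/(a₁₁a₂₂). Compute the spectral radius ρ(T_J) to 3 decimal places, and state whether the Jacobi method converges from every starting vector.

0.456

a₁₂a₂₁/(a₁₁a₂₂) = (-1)·(5) / ((-6)·(4)) = 0.208333
ρ = √|0.208333| = √0.208333 = 0.456
ρ < 1, so Jacobi converges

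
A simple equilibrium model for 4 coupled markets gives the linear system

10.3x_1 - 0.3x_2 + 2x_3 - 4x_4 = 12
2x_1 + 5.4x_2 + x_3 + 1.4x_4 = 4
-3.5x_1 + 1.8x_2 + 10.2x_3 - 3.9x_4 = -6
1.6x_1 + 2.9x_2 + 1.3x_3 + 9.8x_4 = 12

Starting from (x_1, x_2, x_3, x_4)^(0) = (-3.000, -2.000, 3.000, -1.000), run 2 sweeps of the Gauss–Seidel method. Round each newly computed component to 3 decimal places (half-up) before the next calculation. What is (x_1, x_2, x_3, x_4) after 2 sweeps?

Iteration 1:
  x_1 = (12 - (-0.3)·-2.000 - (2)·3.000 - (-4)·-1.000) / (10.3) = 0.136
  x_2 = (4 - (2)·0.136 - (1)·3.000 - (1.4)·-1.000) / (5.4) = 0.394
  x_3 = (-6 - (-3.5)·0.136 - (1.8)·0.394 - (-3.9)·-1.000) / (10.2) = -0.993
  x_4 = (12 - (1.6)·0.136 - (2.9)·0.394 - (1.3)·-0.993) / (9.8) = 1.217
Iteration 2:
  x_1 = (12 - (-0.3)·0.394 - (2)·-0.993 - (-4)·1.217) / (10.3) = 1.842
  x_2 = (4 - (2)·1.842 - (1)·-0.993 - (1.4)·1.217) / (5.4) = -0.073
  x_3 = (-6 - (-3.5)·1.842 - (1.8)·-0.073 - (-3.9)·1.217) / (10.2) = 0.522
  x_4 = (12 - (1.6)·1.842 - (2.9)·-0.073 - (1.3)·0.522) / (9.8) = 0.876

(1.842, -0.073, 0.522, 0.876)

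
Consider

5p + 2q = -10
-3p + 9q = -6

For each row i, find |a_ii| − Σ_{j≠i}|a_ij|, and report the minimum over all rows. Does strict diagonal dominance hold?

row 1: |5| − (2) = 3
row 2: |9| − (3) = 6
minimum over rows = 3 → strictly diagonally dominant (convergence guaranteed)

3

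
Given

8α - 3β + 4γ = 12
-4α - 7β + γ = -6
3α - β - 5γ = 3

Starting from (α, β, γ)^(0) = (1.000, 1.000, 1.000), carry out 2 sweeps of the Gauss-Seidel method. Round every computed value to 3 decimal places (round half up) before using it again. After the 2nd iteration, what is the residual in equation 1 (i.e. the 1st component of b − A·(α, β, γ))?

-0.964

Iteration 1:
  α = (12 - (-3)·1.000 - (4)·1.000) / (8) = 1.375
  β = (-6 - (-4)·1.375 - (1)·1.000) / (-7) = 0.214
  γ = (3 - (3)·1.375 - (-1)·0.214) / (-5) = 0.182
Iteration 2:
  α = (12 - (-3)·0.214 - (4)·0.182) / (8) = 1.489
  β = (-6 - (-4)·1.489 - (1)·0.182) / (-7) = 0.032
  γ = (3 - (3)·1.489 - (-1)·0.032) / (-5) = 0.287
Residual b − A·x = (-0.964, -0.107, 0.000)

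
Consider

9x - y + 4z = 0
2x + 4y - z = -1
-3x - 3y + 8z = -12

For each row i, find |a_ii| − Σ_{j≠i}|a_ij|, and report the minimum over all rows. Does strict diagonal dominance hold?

1

row 1: |9| − (1+4) = 4
row 2: |4| − (2+1) = 1
row 3: |8| − (3+3) = 2
minimum over rows = 1 → strictly diagonally dominant (convergence guaranteed)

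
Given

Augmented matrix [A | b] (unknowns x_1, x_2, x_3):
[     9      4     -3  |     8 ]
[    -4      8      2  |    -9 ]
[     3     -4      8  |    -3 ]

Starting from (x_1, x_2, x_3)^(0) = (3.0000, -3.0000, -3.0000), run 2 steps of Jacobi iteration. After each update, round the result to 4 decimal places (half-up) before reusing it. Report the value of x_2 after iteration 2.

Iteration 1:
  x_1 = (8 - (4)·-3.0000 - (-3)·-3.0000) / (9) = 1.2222
  x_2 = (-9 - (-4)·3.0000 - (2)·-3.0000) / (8) = 1.1250
  x_3 = (-3 - (3)·3.0000 - (-4)·-3.0000) / (8) = -3.0000
Iteration 2:
  x_1 = (8 - (4)·1.1250 - (-3)·-3.0000) / (9) = -0.6111
  x_2 = (-9 - (-4)·1.2222 - (2)·-3.0000) / (8) = 0.2361
  x_3 = (-3 - (3)·1.2222 - (-4)·1.1250) / (8) = -0.2708

0.2361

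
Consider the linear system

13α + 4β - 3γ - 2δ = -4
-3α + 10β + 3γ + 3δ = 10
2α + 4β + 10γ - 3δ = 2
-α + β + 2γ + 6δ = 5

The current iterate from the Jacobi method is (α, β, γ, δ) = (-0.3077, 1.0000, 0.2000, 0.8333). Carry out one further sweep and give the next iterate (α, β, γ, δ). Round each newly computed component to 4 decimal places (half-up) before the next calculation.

One sweep:
  α = (-4 - (4)·1.0000 - (-3)·0.2000 - (-2)·0.8333) / (13) = -0.4410
  β = (10 - (-3)·-0.3077 - (3)·0.2000 - (3)·0.8333) / (10) = 0.5977
  γ = (2 - (2)·-0.3077 - (4)·1.0000 - (-3)·0.8333) / (10) = 0.1115
  δ = (5 - (-1)·-0.3077 - (1)·1.0000 - (2)·0.2000) / (6) = 0.5487

(-0.4410, 0.5977, 0.1115, 0.5487)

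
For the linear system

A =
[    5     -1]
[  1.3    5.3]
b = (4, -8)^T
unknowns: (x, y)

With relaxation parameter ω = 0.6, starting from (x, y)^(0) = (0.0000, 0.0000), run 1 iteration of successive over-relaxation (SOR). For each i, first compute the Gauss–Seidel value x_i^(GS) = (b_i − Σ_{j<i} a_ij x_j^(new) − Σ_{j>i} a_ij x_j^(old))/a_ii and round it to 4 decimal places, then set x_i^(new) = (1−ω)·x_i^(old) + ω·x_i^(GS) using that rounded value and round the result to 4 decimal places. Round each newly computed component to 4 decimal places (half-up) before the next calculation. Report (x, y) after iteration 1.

(0.4800, -0.9763)

Iteration 1:
  x: GS value = (4 - (-1)·0.0000) / (5) = 0.8000;  x ← (1−ω)·0.0000 + ω·0.8000 = 0.4800
  y: GS value = (-8 - (1.3)·0.4800) / (5.3) = -1.6272;  y ← (1−ω)·0.0000 + ω·-1.6272 = -0.9763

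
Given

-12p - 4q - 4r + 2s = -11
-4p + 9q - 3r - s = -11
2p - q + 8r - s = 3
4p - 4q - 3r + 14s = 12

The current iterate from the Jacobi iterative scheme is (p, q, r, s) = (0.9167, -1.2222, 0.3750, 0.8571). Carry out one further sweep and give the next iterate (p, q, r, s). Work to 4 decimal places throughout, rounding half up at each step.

One sweep:
  p = (-11 - (-4)·-1.2222 - (-4)·0.3750 - (2)·0.8571) / (-12) = 1.3419
  q = (-11 - (-4)·0.9167 - (-3)·0.3750 - (-1)·0.8571) / (9) = -0.5946
  r = (3 - (2)·0.9167 - (-1)·-1.2222 - (-1)·0.8571) / (8) = 0.1002
  s = (12 - (4)·0.9167 - (-4)·-1.2222 - (-3)·0.3750) / (14) = 0.3264

(1.3419, -0.5946, 0.1002, 0.3264)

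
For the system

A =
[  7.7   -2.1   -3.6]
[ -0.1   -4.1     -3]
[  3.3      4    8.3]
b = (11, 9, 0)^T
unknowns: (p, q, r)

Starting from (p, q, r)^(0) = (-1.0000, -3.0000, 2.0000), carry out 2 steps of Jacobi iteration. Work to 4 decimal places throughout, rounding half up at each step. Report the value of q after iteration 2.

-3.5816

Iteration 1:
  p = (11 - (-2.1)·-3.0000 - (-3.6)·2.0000) / (7.7) = 1.5455
  q = (9 - (-0.1)·-1.0000 - (-3)·2.0000) / (-4.1) = -3.6341
  r = (0 - (3.3)·-1.0000 - (4)·-3.0000) / (8.3) = 1.8434
Iteration 2:
  p = (11 - (-2.1)·-3.6341 - (-3.6)·1.8434) / (7.7) = 1.2993
  q = (9 - (-0.1)·1.5455 - (-3)·1.8434) / (-4.1) = -3.5816
  r = (0 - (3.3)·1.5455 - (4)·-3.6341) / (8.3) = 1.1369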